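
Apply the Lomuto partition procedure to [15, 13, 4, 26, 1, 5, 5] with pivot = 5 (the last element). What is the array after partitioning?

Lomuto partition with pivot = 5:

Initial array: [15, 13, 4, 26, 1, 5, 5]

arr[0]=15 > 5: no swap
arr[1]=13 > 5: no swap
arr[2]=4 <= 5: swap with position 0, array becomes [4, 13, 15, 26, 1, 5, 5]
arr[3]=26 > 5: no swap
arr[4]=1 <= 5: swap with position 1, array becomes [4, 1, 15, 26, 13, 5, 5]
arr[5]=5 <= 5: swap with position 2, array becomes [4, 1, 5, 26, 13, 15, 5]

Place pivot at position 3: [4, 1, 5, 5, 13, 15, 26]
Pivot position: 3

After partitioning with pivot 5, the array becomes [4, 1, 5, 5, 13, 15, 26]. The pivot is placed at index 3. All elements to the left of the pivot are <= 5, and all elements to the right are > 5.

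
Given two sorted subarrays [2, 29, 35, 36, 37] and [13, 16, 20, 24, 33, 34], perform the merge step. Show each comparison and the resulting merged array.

Merging process:

Compare 2 vs 13: take 2 from left. Merged: [2]
Compare 29 vs 13: take 13 from right. Merged: [2, 13]
Compare 29 vs 16: take 16 from right. Merged: [2, 13, 16]
Compare 29 vs 20: take 20 from right. Merged: [2, 13, 16, 20]
Compare 29 vs 24: take 24 from right. Merged: [2, 13, 16, 20, 24]
Compare 29 vs 33: take 29 from left. Merged: [2, 13, 16, 20, 24, 29]
Compare 35 vs 33: take 33 from right. Merged: [2, 13, 16, 20, 24, 29, 33]
Compare 35 vs 34: take 34 from right. Merged: [2, 13, 16, 20, 24, 29, 33, 34]
Append remaining from left: [35, 36, 37]. Merged: [2, 13, 16, 20, 24, 29, 33, 34, 35, 36, 37]

Final merged array: [2, 13, 16, 20, 24, 29, 33, 34, 35, 36, 37]
Total comparisons: 8

The merged array is [2, 13, 16, 20, 24, 29, 33, 34, 35, 36, 37], requiring 8 comparisons. The merge step runs in O(n) time where n is the total number of elements.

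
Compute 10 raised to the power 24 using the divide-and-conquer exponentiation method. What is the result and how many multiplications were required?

Computing 10^24 by squaring (build up from 10^1; each line after the first costs one multiplication):

10^1 = 10
10^2 = (10^1)^2 = 10^2 = 100
10^3 = 10 * 10^2 = 10 * 100 = 1000
10^6 = (10^3)^2 = 1000^2 = 1000000
10^12 = (10^6)^2 = 1000000^2 = 1000000000000
10^24 = (10^12)^2 = 1000000000000^2 = 1000000000000000000000000

Result: 1000000000000000000000000
Multiplications needed: 5 (5 lines after 10^1)

10^24 = 1000000000000000000000000. Using exponentiation by squaring, this requires 5 multiplications. The key idea: if the exponent is even, square the half-power; if odd, multiply by the base once.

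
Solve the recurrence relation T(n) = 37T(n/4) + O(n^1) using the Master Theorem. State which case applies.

Master Theorem for T(n) = 37T(n/4) + O(n^1):

a = 37, b = 4, c = 1
log_b(a) = log_4(37) = 2.6047

Case 1: c = 1 < log_4(37) = 2.6047
T(n) = O(n^(log_4 37))

For T(n) = 37T(n/4) + O(n^1): log_4(37) = 2.6047. This is Case 1 of the Master Theorem (c < log_b(a), work dominated by leaves), giving O(n^(log_4 37)).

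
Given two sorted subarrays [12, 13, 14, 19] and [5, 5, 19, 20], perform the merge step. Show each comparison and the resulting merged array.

Merging process:

Compare 12 vs 5: take 5 from right. Merged: [5]
Compare 12 vs 5: take 5 from right. Merged: [5, 5]
Compare 12 vs 19: take 12 from left. Merged: [5, 5, 12]
Compare 13 vs 19: take 13 from left. Merged: [5, 5, 12, 13]
Compare 14 vs 19: take 14 from left. Merged: [5, 5, 12, 13, 14]
Compare 19 vs 19: take 19 from left. Merged: [5, 5, 12, 13, 14, 19]
Append remaining from right: [19, 20]. Merged: [5, 5, 12, 13, 14, 19, 19, 20]

Final merged array: [5, 5, 12, 13, 14, 19, 19, 20]
Total comparisons: 6

The merged array is [5, 5, 12, 13, 14, 19, 19, 20], requiring 6 comparisons. The merge step runs in O(n) time where n is the total number of elements.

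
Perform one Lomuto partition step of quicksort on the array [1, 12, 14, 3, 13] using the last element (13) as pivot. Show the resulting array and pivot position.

Lomuto partition with pivot = 13:

Initial array: [1, 12, 14, 3, 13]

arr[0]=1 <= 13: swap with position 0, array becomes [1, 12, 14, 3, 13]
arr[1]=12 <= 13: swap with position 1, array becomes [1, 12, 14, 3, 13]
arr[2]=14 > 13: no swap
arr[3]=3 <= 13: swap with position 2, array becomes [1, 12, 3, 14, 13]

Place pivot at position 3: [1, 12, 3, 13, 14]
Pivot position: 3

After partitioning with pivot 13, the array becomes [1, 12, 3, 13, 14]. The pivot is placed at index 3. All elements to the left of the pivot are <= 13, and all elements to the right are > 13.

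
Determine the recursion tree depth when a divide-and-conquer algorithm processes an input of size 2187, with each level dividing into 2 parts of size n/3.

For divide and conquer with division factor 3:

Problem sizes at each level:
Level 0: 2187
Level 1: 729
Level 2: 243
Level 3: 81
Level 4: 27
Level 5: 9
Level 6: 3
Level 7: 1

The root is level 0 and the size-1 base case is level 7 (the tree spans levels 0 through 7, i.e. 8 levels counting the root), so the depth is the number of divisions: log_3(2187) = 7

The recursion tree depth is log_3(2187) = 7. At each level, the problem size is divided by 3, so it takes 7 divisions to reduce to a base case of size 1. The algorithm makes 2 recursive calls at each level.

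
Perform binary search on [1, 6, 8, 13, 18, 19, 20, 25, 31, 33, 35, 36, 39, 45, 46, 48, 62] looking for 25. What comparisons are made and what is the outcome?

Binary search for 25 in [1, 6, 8, 13, 18, 19, 20, 25, 31, 33, 35, 36, 39, 45, 46, 48, 62]:

lo=0, hi=16, mid=8, arr[mid]=31 -> 31 > 25, search left half
lo=0, hi=7, mid=3, arr[mid]=13 -> 13 < 25, search right half
lo=4, hi=7, mid=5, arr[mid]=19 -> 19 < 25, search right half
lo=6, hi=7, mid=6, arr[mid]=20 -> 20 < 25, search right half
lo=7, hi=7, mid=7, arr[mid]=25 -> Found target at index 7!

Binary search finds 25 at index 7 after 5 comparisons. The search repeatedly halves the search space by comparing with the middle element.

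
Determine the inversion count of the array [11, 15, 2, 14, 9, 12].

Finding inversions in [11, 15, 2, 14, 9, 12]:

(0, 2): arr[0]=11 > arr[2]=2
(0, 4): arr[0]=11 > arr[4]=9
(1, 2): arr[1]=15 > arr[2]=2
(1, 3): arr[1]=15 > arr[3]=14
(1, 4): arr[1]=15 > arr[4]=9
(1, 5): arr[1]=15 > arr[5]=12
(3, 4): arr[3]=14 > arr[4]=9
(3, 5): arr[3]=14 > arr[5]=12

Total inversions: 8

The array has 8 inversion(s): (0,2), (0,4), (1,2), (1,3), (1,4), (1,5), (3,4), (3,5). Each pair (i,j) satisfies i < j and arr[i] > arr[j].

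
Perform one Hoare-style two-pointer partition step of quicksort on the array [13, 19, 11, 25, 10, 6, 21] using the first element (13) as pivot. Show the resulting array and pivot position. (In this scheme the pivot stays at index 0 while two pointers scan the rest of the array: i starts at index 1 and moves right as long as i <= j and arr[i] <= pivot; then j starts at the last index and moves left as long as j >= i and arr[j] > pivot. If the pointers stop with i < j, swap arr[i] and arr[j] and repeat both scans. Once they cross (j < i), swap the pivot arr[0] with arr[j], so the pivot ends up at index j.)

Hoare-style two-pointer partition with pivot = 13:

Initial array: [13, 19, 11, 25, 10, 6, 21]

Pointers start at i = 1, j = 6.
i stops at index 1 (arr[1]=19 > 13), j stops at index 5 (arr[5]=6 <= 13): swap arr[1] and arr[5], array becomes [13, 6, 11, 25, 10, 19, 21]
i stops at index 3 (arr[3]=25 > 13), j stops at index 4 (arr[4]=10 <= 13): swap arr[3] and arr[4], array becomes [13, 6, 11, 10, 25, 19, 21]
i ends at 4, j ends at 3: the pointers have crossed (j < i), so scanning stops.

Swap pivot arr[0] with arr[3] to place pivot at position 3: [10, 6, 11, 13, 25, 19, 21]
Pivot position: 3

After partitioning with pivot 13, the array becomes [10, 6, 11, 13, 25, 19, 21]. The pivot is placed at index 3. All elements to the left of the pivot are <= 13, and all elements to the right are > 13.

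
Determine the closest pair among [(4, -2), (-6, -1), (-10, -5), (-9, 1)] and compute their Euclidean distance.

Computing all pairwise distances among 4 points:

d((4, -2), (-6, -1)) = 10.0499
d((4, -2), (-10, -5)) = 14.3178
d((4, -2), (-9, 1)) = 13.3417
d((-6, -1), (-10, -5)) = 5.6569
d((-6, -1), (-9, 1)) = 3.6056 <-- minimum
d((-10, -5), (-9, 1)) = 6.0828

Closest pair: (-6, -1) and (-9, 1) with distance 3.6056

The closest pair is (-6, -1) and (-9, 1) with Euclidean distance 3.6056. For 4 points, brute-force pairwise comparison is shown above. For large n, the divide-and-conquer algorithm (sort by x, recurse on halves, check the dividing strip) achieves O(n log n).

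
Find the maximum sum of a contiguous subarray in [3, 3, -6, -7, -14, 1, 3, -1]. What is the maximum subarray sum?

Using Kadane's algorithm on [3, 3, -6, -7, -14, 1, 3, -1]:

Scanning through the array:
Position 1 (value 3): max_ending_here = 6, max_so_far = 6
Position 2 (value -6): max_ending_here = 0, max_so_far = 6
Position 3 (value -7): max_ending_here = -7, max_so_far = 6
Position 4 (value -14): max_ending_here = -14, max_so_far = 6
Position 5 (value 1): max_ending_here = 1, max_so_far = 6
Position 6 (value 3): max_ending_here = 4, max_so_far = 6
Position 7 (value -1): max_ending_here = 3, max_so_far = 6

Maximum subarray: [3, 3]
Maximum sum: 6

The maximum subarray is [3, 3] with sum 6. This subarray runs from index 0 to index 1.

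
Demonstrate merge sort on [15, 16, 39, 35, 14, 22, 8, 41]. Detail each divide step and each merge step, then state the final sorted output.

Merge sort trace:

Split: [15, 16, 39, 35, 14, 22, 8, 41] -> [15, 16, 39, 35] and [14, 22, 8, 41]
  Split: [15, 16, 39, 35] -> [15, 16] and [39, 35]
    Split: [15, 16] -> [15] and [16]
    Merge: [15] + [16] -> [15, 16]
    Split: [39, 35] -> [39] and [35]
    Merge: [39] + [35] -> [35, 39]
  Merge: [15, 16] + [35, 39] -> [15, 16, 35, 39]
  Split: [14, 22, 8, 41] -> [14, 22] and [8, 41]
    Split: [14, 22] -> [14] and [22]
    Merge: [14] + [22] -> [14, 22]
    Split: [8, 41] -> [8] and [41]
    Merge: [8] + [41] -> [8, 41]
  Merge: [14, 22] + [8, 41] -> [8, 14, 22, 41]
Merge: [15, 16, 35, 39] + [8, 14, 22, 41] -> [8, 14, 15, 16, 22, 35, 39, 41]

Final sorted array: [8, 14, 15, 16, 22, 35, 39, 41]

The merge sort proceeds by recursively splitting the array and merging sorted halves.
After all merges, the sorted array is [8, 14, 15, 16, 22, 35, 39, 41].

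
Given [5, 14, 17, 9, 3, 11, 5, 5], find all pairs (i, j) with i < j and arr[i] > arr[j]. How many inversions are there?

Finding inversions in [5, 14, 17, 9, 3, 11, 5, 5]:

(0, 4): arr[0]=5 > arr[4]=3
(1, 3): arr[1]=14 > arr[3]=9
(1, 4): arr[1]=14 > arr[4]=3
(1, 5): arr[1]=14 > arr[5]=11
(1, 6): arr[1]=14 > arr[6]=5
(1, 7): arr[1]=14 > arr[7]=5
(2, 3): arr[2]=17 > arr[3]=9
(2, 4): arr[2]=17 > arr[4]=3
(2, 5): arr[2]=17 > arr[5]=11
(2, 6): arr[2]=17 > arr[6]=5
(2, 7): arr[2]=17 > arr[7]=5
(3, 4): arr[3]=9 > arr[4]=3
(3, 6): arr[3]=9 > arr[6]=5
(3, 7): arr[3]=9 > arr[7]=5
(5, 6): arr[5]=11 > arr[6]=5
(5, 7): arr[5]=11 > arr[7]=5

Total inversions: 16

The array has 16 inversion(s): (0,4), (1,3), (1,4), (1,5), (1,6), (1,7), (2,3), (2,4), (2,5), (2,6), (2,7), (3,4), (3,6), (3,7), (5,6), (5,7). Each pair (i,j) satisfies i < j and arr[i] > arr[j].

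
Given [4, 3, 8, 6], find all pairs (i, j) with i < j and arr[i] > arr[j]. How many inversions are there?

Finding inversions in [4, 3, 8, 6]:

(0, 1): arr[0]=4 > arr[1]=3
(2, 3): arr[2]=8 > arr[3]=6

Total inversions: 2

The array has 2 inversion(s): (0,1), (2,3). Each pair (i,j) satisfies i < j and arr[i] > arr[j].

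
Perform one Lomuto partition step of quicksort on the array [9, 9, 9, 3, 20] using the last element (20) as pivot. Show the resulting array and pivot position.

Lomuto partition with pivot = 20:

Initial array: [9, 9, 9, 3, 20]

arr[0]=9 <= 20: swap with position 0, array becomes [9, 9, 9, 3, 20]
arr[1]=9 <= 20: swap with position 1, array becomes [9, 9, 9, 3, 20]
arr[2]=9 <= 20: swap with position 2, array becomes [9, 9, 9, 3, 20]
arr[3]=3 <= 20: swap with position 3, array becomes [9, 9, 9, 3, 20]

Place pivot at position 4: [9, 9, 9, 3, 20]
Pivot position: 4

After partitioning with pivot 20, the array becomes [9, 9, 9, 3, 20]. The pivot is placed at index 4. All elements to the left of the pivot are <= 20, and all elements to the right are > 20.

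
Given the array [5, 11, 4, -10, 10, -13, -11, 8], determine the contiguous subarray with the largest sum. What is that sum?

Using Kadane's algorithm on [5, 11, 4, -10, 10, -13, -11, 8]:

Scanning through the array:
Position 1 (value 11): max_ending_here = 16, max_so_far = 16
Position 2 (value 4): max_ending_here = 20, max_so_far = 20
Position 3 (value -10): max_ending_here = 10, max_so_far = 20
Position 4 (value 10): max_ending_here = 20, max_so_far = 20
Position 5 (value -13): max_ending_here = 7, max_so_far = 20
Position 6 (value -11): max_ending_here = -4, max_so_far = 20
Position 7 (value 8): max_ending_here = 8, max_so_far = 20

Maximum subarray: [5, 11, 4]
Maximum sum: 20

The maximum subarray is [5, 11, 4] with sum 20. This subarray runs from index 0 to index 2.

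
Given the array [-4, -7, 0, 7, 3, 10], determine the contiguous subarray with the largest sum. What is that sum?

Using Kadane's algorithm on [-4, -7, 0, 7, 3, 10]:

Scanning through the array:
Position 1 (value -7): max_ending_here = -7, max_so_far = -4
Position 2 (value 0): max_ending_here = 0, max_so_far = 0
Position 3 (value 7): max_ending_here = 7, max_so_far = 7
Position 4 (value 3): max_ending_here = 10, max_so_far = 10
Position 5 (value 10): max_ending_here = 20, max_so_far = 20

Maximum subarray: [0, 7, 3, 10]
Maximum sum: 20

The maximum subarray is [0, 7, 3, 10] with sum 20. This subarray runs from index 2 to index 5.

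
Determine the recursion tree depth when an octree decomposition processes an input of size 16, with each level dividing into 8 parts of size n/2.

For divide and conquer with division factor 2:

Problem sizes at each level:
Level 0: 16
Level 1: 8
Level 2: 4
Level 3: 2
Level 4: 1

The root is level 0 and the size-1 base case is level 4 (the tree spans levels 0 through 4, i.e. 5 levels counting the root), so the depth is the number of divisions: log_2(16) = 4

The recursion tree depth is log_2(16) = 4. At each level, the problem size is divided by 2, so it takes 4 divisions to reduce to a base case of size 1. The algorithm makes 8 recursive calls at each level.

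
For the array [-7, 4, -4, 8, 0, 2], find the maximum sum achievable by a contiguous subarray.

Using Kadane's algorithm on [-7, 4, -4, 8, 0, 2]:

Scanning through the array:
Position 1 (value 4): max_ending_here = 4, max_so_far = 4
Position 2 (value -4): max_ending_here = 0, max_so_far = 4
Position 3 (value 8): max_ending_here = 8, max_so_far = 8
Position 4 (value 0): max_ending_here = 8, max_so_far = 8
Position 5 (value 2): max_ending_here = 10, max_so_far = 10

Maximum subarray: [4, -4, 8, 0, 2]
Maximum sum: 10

The maximum subarray is [4, -4, 8, 0, 2] with sum 10. This subarray runs from index 1 to index 5.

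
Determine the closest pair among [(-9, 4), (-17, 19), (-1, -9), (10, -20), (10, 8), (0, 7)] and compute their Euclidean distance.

Computing all pairwise distances among 6 points:

d((-9, 4), (-17, 19)) = 17.0
d((-9, 4), (-1, -9)) = 15.2643
d((-9, 4), (10, -20)) = 30.6105
d((-9, 4), (10, 8)) = 19.4165
d((-9, 4), (0, 7)) = 9.4868 <-- minimum
d((-17, 19), (-1, -9)) = 32.249
d((-17, 19), (10, -20)) = 47.4342
d((-17, 19), (10, 8)) = 29.1548
d((-17, 19), (0, 7)) = 20.8087
d((-1, -9), (10, -20)) = 15.5563
d((-1, -9), (10, 8)) = 20.2485
d((-1, -9), (0, 7)) = 16.0312
d((10, -20), (10, 8)) = 28.0
d((10, -20), (0, 7)) = 28.7924
d((10, 8), (0, 7)) = 10.0499

Closest pair: (-9, 4) and (0, 7) with distance 9.4868

The closest pair is (-9, 4) and (0, 7) with Euclidean distance 9.4868. For 6 points, brute-force pairwise comparison is shown above. For large n, the divide-and-conquer algorithm (sort by x, recurse on halves, check the dividing strip) achieves O(n log n).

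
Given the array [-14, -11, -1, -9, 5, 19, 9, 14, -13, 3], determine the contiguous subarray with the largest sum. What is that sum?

Using Kadane's algorithm on [-14, -11, -1, -9, 5, 19, 9, 14, -13, 3]:

Scanning through the array:
Position 1 (value -11): max_ending_here = -11, max_so_far = -11
Position 2 (value -1): max_ending_here = -1, max_so_far = -1
Position 3 (value -9): max_ending_here = -9, max_so_far = -1
Position 4 (value 5): max_ending_here = 5, max_so_far = 5
Position 5 (value 19): max_ending_here = 24, max_so_far = 24
Position 6 (value 9): max_ending_here = 33, max_so_far = 33
Position 7 (value 14): max_ending_here = 47, max_so_far = 47
Position 8 (value -13): max_ending_here = 34, max_so_far = 47
Position 9 (value 3): max_ending_here = 37, max_so_far = 47

Maximum subarray: [5, 19, 9, 14]
Maximum sum: 47

The maximum subarray is [5, 19, 9, 14] with sum 47. This subarray runs from index 4 to index 7.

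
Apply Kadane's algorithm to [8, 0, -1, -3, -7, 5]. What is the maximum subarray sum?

Using Kadane's algorithm on [8, 0, -1, -3, -7, 5]:

Scanning through the array:
Position 1 (value 0): max_ending_here = 8, max_so_far = 8
Position 2 (value -1): max_ending_here = 7, max_so_far = 8
Position 3 (value -3): max_ending_here = 4, max_so_far = 8
Position 4 (value -7): max_ending_here = -3, max_so_far = 8
Position 5 (value 5): max_ending_here = 5, max_so_far = 8

Maximum subarray: [8]
Maximum sum: 8

The maximum subarray is [8] with sum 8. This subarray runs from index 0 to index 0.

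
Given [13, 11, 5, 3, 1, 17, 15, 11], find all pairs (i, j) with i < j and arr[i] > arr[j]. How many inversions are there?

Finding inversions in [13, 11, 5, 3, 1, 17, 15, 11]:

(0, 1): arr[0]=13 > arr[1]=11
(0, 2): arr[0]=13 > arr[2]=5
(0, 3): arr[0]=13 > arr[3]=3
(0, 4): arr[0]=13 > arr[4]=1
(0, 7): arr[0]=13 > arr[7]=11
(1, 2): arr[1]=11 > arr[2]=5
(1, 3): arr[1]=11 > arr[3]=3
(1, 4): arr[1]=11 > arr[4]=1
(2, 3): arr[2]=5 > arr[3]=3
(2, 4): arr[2]=5 > arr[4]=1
(3, 4): arr[3]=3 > arr[4]=1
(5, 6): arr[5]=17 > arr[6]=15
(5, 7): arr[5]=17 > arr[7]=11
(6, 7): arr[6]=15 > arr[7]=11

Total inversions: 14

The array has 14 inversion(s): (0,1), (0,2), (0,3), (0,4), (0,7), (1,2), (1,3), (1,4), (2,3), (2,4), (3,4), (5,6), (5,7), (6,7). Each pair (i,j) satisfies i < j and arr[i] > arr[j].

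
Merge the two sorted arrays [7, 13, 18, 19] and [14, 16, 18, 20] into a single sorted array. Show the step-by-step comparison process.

Merging process:

Compare 7 vs 14: take 7 from left. Merged: [7]
Compare 13 vs 14: take 13 from left. Merged: [7, 13]
Compare 18 vs 14: take 14 from right. Merged: [7, 13, 14]
Compare 18 vs 16: take 16 from right. Merged: [7, 13, 14, 16]
Compare 18 vs 18: take 18 from left. Merged: [7, 13, 14, 16, 18]
Compare 19 vs 18: take 18 from right. Merged: [7, 13, 14, 16, 18, 18]
Compare 19 vs 20: take 19 from left. Merged: [7, 13, 14, 16, 18, 18, 19]
Append remaining from right: [20]. Merged: [7, 13, 14, 16, 18, 18, 19, 20]

Final merged array: [7, 13, 14, 16, 18, 18, 19, 20]
Total comparisons: 7

The merged array is [7, 13, 14, 16, 18, 18, 19, 20], requiring 7 comparisons. The merge step runs in O(n) time where n is the total number of elements.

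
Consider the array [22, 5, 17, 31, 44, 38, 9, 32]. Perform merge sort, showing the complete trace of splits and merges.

Merge sort trace:

Split: [22, 5, 17, 31, 44, 38, 9, 32] -> [22, 5, 17, 31] and [44, 38, 9, 32]
  Split: [22, 5, 17, 31] -> [22, 5] and [17, 31]
    Split: [22, 5] -> [22] and [5]
    Merge: [22] + [5] -> [5, 22]
    Split: [17, 31] -> [17] and [31]
    Merge: [17] + [31] -> [17, 31]
  Merge: [5, 22] + [17, 31] -> [5, 17, 22, 31]
  Split: [44, 38, 9, 32] -> [44, 38] and [9, 32]
    Split: [44, 38] -> [44] and [38]
    Merge: [44] + [38] -> [38, 44]
    Split: [9, 32] -> [9] and [32]
    Merge: [9] + [32] -> [9, 32]
  Merge: [38, 44] + [9, 32] -> [9, 32, 38, 44]
Merge: [5, 17, 22, 31] + [9, 32, 38, 44] -> [5, 9, 17, 22, 31, 32, 38, 44]

Final sorted array: [5, 9, 17, 22, 31, 32, 38, 44]

The merge sort proceeds by recursively splitting the array and merging sorted halves.
After all merges, the sorted array is [5, 9, 17, 22, 31, 32, 38, 44].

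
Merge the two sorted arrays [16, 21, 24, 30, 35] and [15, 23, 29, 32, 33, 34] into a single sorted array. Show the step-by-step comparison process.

Merging process:

Compare 16 vs 15: take 15 from right. Merged: [15]
Compare 16 vs 23: take 16 from left. Merged: [15, 16]
Compare 21 vs 23: take 21 from left. Merged: [15, 16, 21]
Compare 24 vs 23: take 23 from right. Merged: [15, 16, 21, 23]
Compare 24 vs 29: take 24 from left. Merged: [15, 16, 21, 23, 24]
Compare 30 vs 29: take 29 from right. Merged: [15, 16, 21, 23, 24, 29]
Compare 30 vs 32: take 30 from left. Merged: [15, 16, 21, 23, 24, 29, 30]
Compare 35 vs 32: take 32 from right. Merged: [15, 16, 21, 23, 24, 29, 30, 32]
Compare 35 vs 33: take 33 from right. Merged: [15, 16, 21, 23, 24, 29, 30, 32, 33]
Compare 35 vs 34: take 34 from right. Merged: [15, 16, 21, 23, 24, 29, 30, 32, 33, 34]
Append remaining from left: [35]. Merged: [15, 16, 21, 23, 24, 29, 30, 32, 33, 34, 35]

Final merged array: [15, 16, 21, 23, 24, 29, 30, 32, 33, 34, 35]
Total comparisons: 10

The merged array is [15, 16, 21, 23, 24, 29, 30, 32, 33, 34, 35], requiring 10 comparisons. The merge step runs in O(n) time where n is the total number of elements.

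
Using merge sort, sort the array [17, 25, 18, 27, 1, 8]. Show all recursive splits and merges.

Merge sort trace:

Split: [17, 25, 18, 27, 1, 8] -> [17, 25, 18] and [27, 1, 8]
  Split: [17, 25, 18] -> [17] and [25, 18]
    Split: [25, 18] -> [25] and [18]
    Merge: [25] + [18] -> [18, 25]
  Merge: [17] + [18, 25] -> [17, 18, 25]
  Split: [27, 1, 8] -> [27] and [1, 8]
    Split: [1, 8] -> [1] and [8]
    Merge: [1] + [8] -> [1, 8]
  Merge: [27] + [1, 8] -> [1, 8, 27]
Merge: [17, 18, 25] + [1, 8, 27] -> [1, 8, 17, 18, 25, 27]

Final sorted array: [1, 8, 17, 18, 25, 27]

The merge sort proceeds by recursively splitting the array and merging sorted halves.
After all merges, the sorted array is [1, 8, 17, 18, 25, 27].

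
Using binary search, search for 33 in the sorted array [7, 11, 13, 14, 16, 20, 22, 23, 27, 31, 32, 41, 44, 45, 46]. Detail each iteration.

Binary search for 33 in [7, 11, 13, 14, 16, 20, 22, 23, 27, 31, 32, 41, 44, 45, 46]:

lo=0, hi=14, mid=7, arr[mid]=23 -> 23 < 33, search right half
lo=8, hi=14, mid=11, arr[mid]=41 -> 41 > 33, search left half
lo=8, hi=10, mid=9, arr[mid]=31 -> 31 < 33, search right half
lo=10, hi=10, mid=10, arr[mid]=32 -> 32 < 33, search right half
lo=11 > hi=10, target 33 not found

Binary search determines that 33 is not in the array after 4 comparisons. The search space was exhausted without finding the target.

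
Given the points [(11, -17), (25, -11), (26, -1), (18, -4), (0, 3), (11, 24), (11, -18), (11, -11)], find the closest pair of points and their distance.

Computing all pairwise distances among 8 points:

d((11, -17), (25, -11)) = 15.2315
d((11, -17), (26, -1)) = 21.9317
d((11, -17), (18, -4)) = 14.7648
d((11, -17), (0, 3)) = 22.8254
d((11, -17), (11, 24)) = 41.0
d((11, -17), (11, -18)) = 1.0 <-- minimum
d((11, -17), (11, -11)) = 6.0
d((25, -11), (26, -1)) = 10.0499
d((25, -11), (18, -4)) = 9.8995
d((25, -11), (0, 3)) = 28.6531
d((25, -11), (11, 24)) = 37.6962
d((25, -11), (11, -18)) = 15.6525
d((25, -11), (11, -11)) = 14.0
d((26, -1), (18, -4)) = 8.544
d((26, -1), (0, 3)) = 26.3059
d((26, -1), (11, 24)) = 29.1548
d((26, -1), (11, -18)) = 22.6716
d((26, -1), (11, -11)) = 18.0278
d((18, -4), (0, 3)) = 19.3132
d((18, -4), (11, 24)) = 28.8617
d((18, -4), (11, -18)) = 15.6525
d((18, -4), (11, -11)) = 9.8995
d((0, 3), (11, 24)) = 23.7065
d((0, 3), (11, -18)) = 23.7065
d((0, 3), (11, -11)) = 17.8045
d((11, 24), (11, -18)) = 42.0
d((11, 24), (11, -11)) = 35.0
d((11, -18), (11, -11)) = 7.0

Closest pair: (11, -17) and (11, -18) with distance 1.0

The closest pair is (11, -17) and (11, -18) with Euclidean distance 1.0. For 8 points, brute-force pairwise comparison is shown above. For large n, the divide-and-conquer algorithm (sort by x, recurse on halves, check the dividing strip) achieves O(n log n).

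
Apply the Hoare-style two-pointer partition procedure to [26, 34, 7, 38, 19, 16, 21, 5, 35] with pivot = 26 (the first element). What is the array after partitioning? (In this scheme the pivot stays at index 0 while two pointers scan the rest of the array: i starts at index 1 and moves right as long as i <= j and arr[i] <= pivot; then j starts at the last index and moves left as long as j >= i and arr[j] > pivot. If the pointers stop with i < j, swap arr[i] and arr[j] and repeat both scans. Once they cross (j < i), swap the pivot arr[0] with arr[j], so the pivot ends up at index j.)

Hoare-style two-pointer partition with pivot = 26:

Initial array: [26, 34, 7, 38, 19, 16, 21, 5, 35]

Pointers start at i = 1, j = 8.
i stops at index 1 (arr[1]=34 > 26), j stops at index 7 (arr[7]=5 <= 26): swap arr[1] and arr[7], array becomes [26, 5, 7, 38, 19, 16, 21, 34, 35]
i stops at index 3 (arr[3]=38 > 26), j stops at index 6 (arr[6]=21 <= 26): swap arr[3] and arr[6], array becomes [26, 5, 7, 21, 19, 16, 38, 34, 35]
i ends at 6, j ends at 5: the pointers have crossed (j < i), so scanning stops.

Swap pivot arr[0] with arr[5] to place pivot at position 5: [16, 5, 7, 21, 19, 26, 38, 34, 35]
Pivot position: 5

After partitioning with pivot 26, the array becomes [16, 5, 7, 21, 19, 26, 38, 34, 35]. The pivot is placed at index 5. All elements to the left of the pivot are <= 26, and all elements to the right are > 26.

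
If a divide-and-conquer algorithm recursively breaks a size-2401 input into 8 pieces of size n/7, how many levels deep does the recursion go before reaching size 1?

For divide and conquer with division factor 7:

Problem sizes at each level:
Level 0: 2401
Level 1: 343
Level 2: 49
Level 3: 7
Level 4: 1

The root is level 0 and the size-1 base case is level 4 (the tree spans levels 0 through 4, i.e. 5 levels counting the root), so the depth is the number of divisions: log_7(2401) = 4

The recursion tree depth is log_7(2401) = 4. At each level, the problem size is divided by 7, so it takes 4 divisions to reduce to a base case of size 1. The algorithm makes 8 recursive calls at each level.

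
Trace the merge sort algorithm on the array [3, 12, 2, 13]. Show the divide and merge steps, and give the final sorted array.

Merge sort trace:

Split: [3, 12, 2, 13] -> [3, 12] and [2, 13]
  Split: [3, 12] -> [3] and [12]
  Merge: [3] + [12] -> [3, 12]
  Split: [2, 13] -> [2] and [13]
  Merge: [2] + [13] -> [2, 13]
Merge: [3, 12] + [2, 13] -> [2, 3, 12, 13]

Final sorted array: [2, 3, 12, 13]

The merge sort proceeds by recursively splitting the array and merging sorted halves.
After all merges, the sorted array is [2, 3, 12, 13].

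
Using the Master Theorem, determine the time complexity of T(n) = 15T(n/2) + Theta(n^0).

Master Theorem for T(n) = 15T(n/2) + O(n^0):

a = 15, b = 2, c = 0
log_b(a) = log_2(15) = 3.9069

Case 1: c = 0 < log_2(15) = 3.9069
T(n) = O(n^(log_2 15))

For T(n) = 15T(n/2) + O(n^0): log_2(15) = 3.9069. This is Case 1 of the Master Theorem (c < log_b(a), work dominated by leaves), giving O(n^(log_2 15)).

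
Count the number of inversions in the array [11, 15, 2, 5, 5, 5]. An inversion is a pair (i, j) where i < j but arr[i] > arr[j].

Finding inversions in [11, 15, 2, 5, 5, 5]:

(0, 2): arr[0]=11 > arr[2]=2
(0, 3): arr[0]=11 > arr[3]=5
(0, 4): arr[0]=11 > arr[4]=5
(0, 5): arr[0]=11 > arr[5]=5
(1, 2): arr[1]=15 > arr[2]=2
(1, 3): arr[1]=15 > arr[3]=5
(1, 4): arr[1]=15 > arr[4]=5
(1, 5): arr[1]=15 > arr[5]=5

Total inversions: 8

The array has 8 inversion(s): (0,2), (0,3), (0,4), (0,5), (1,2), (1,3), (1,4), (1,5). Each pair (i,j) satisfies i < j and arr[i] > arr[j].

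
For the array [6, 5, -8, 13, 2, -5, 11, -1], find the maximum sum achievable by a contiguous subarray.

Using Kadane's algorithm on [6, 5, -8, 13, 2, -5, 11, -1]:

Scanning through the array:
Position 1 (value 5): max_ending_here = 11, max_so_far = 11
Position 2 (value -8): max_ending_here = 3, max_so_far = 11
Position 3 (value 13): max_ending_here = 16, max_so_far = 16
Position 4 (value 2): max_ending_here = 18, max_so_far = 18
Position 5 (value -5): max_ending_here = 13, max_so_far = 18
Position 6 (value 11): max_ending_here = 24, max_so_far = 24
Position 7 (value -1): max_ending_here = 23, max_so_far = 24

Maximum subarray: [6, 5, -8, 13, 2, -5, 11]
Maximum sum: 24

The maximum subarray is [6, 5, -8, 13, 2, -5, 11] with sum 24. This subarray runs from index 0 to index 6.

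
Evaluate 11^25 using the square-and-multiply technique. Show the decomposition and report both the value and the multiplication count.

Computing 11^25 by squaring (build up from 11^1; each line after the first costs one multiplication):

11^1 = 11
11^2 = (11^1)^2 = 11^2 = 121
11^3 = 11 * 11^2 = 11 * 121 = 1331
11^6 = (11^3)^2 = 1331^2 = 1771561
11^12 = (11^6)^2 = 1771561^2 = 3138428376721
11^24 = (11^12)^2 = 3138428376721^2 = 9849732675807611094711841
11^25 = 11 * 11^24 = 11 * 9849732675807611094711841 = 108347059433883722041830251

Result: 108347059433883722041830251
Multiplications needed: 6 (6 lines after 11^1)

11^25 = 108347059433883722041830251. Using exponentiation by squaring, this requires 6 multiplications. The key idea: if the exponent is even, square the half-power; if odd, multiply by the base once.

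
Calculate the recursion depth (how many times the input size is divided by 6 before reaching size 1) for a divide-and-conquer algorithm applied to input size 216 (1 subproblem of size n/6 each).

For divide and conquer with division factor 6:

Problem sizes at each level:
Level 0: 216
Level 1: 36
Level 2: 6
Level 3: 1

The root is level 0 and the size-1 base case is level 3 (the tree spans levels 0 through 3, i.e. 4 levels counting the root), so the depth is the number of divisions: log_6(216) = 3

The recursion tree depth is log_6(216) = 3. At each level, the problem size is divided by 6, so it takes 3 divisions to reduce to a base case of size 1. The algorithm makes 1 recursive call at each level.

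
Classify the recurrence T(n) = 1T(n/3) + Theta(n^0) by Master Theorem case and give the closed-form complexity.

Master Theorem for T(n) = 1T(n/3) + O(n^0):

a = 1, b = 3, c = 0
log_b(a) = log_3(1) = 0.0000

Case 2: c = 0 = log_3(1) = 0.0000
T(n) = O(n^0 log n) = O(log n)

For T(n) = 1T(n/3) + O(n^0): log_3(1) = 0.0000. This is Case 2 of the Master Theorem (c = log_b(a), equal work at all levels), giving O(log n).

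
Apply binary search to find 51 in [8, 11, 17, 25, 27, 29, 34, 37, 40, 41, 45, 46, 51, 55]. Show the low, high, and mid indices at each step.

Binary search for 51 in [8, 11, 17, 25, 27, 29, 34, 37, 40, 41, 45, 46, 51, 55]:

lo=0, hi=13, mid=6, arr[mid]=34 -> 34 < 51, search right half
lo=7, hi=13, mid=10, arr[mid]=45 -> 45 < 51, search right half
lo=11, hi=13, mid=12, arr[mid]=51 -> Found target at index 12!

Binary search finds 51 at index 12 after 3 comparisons. The search repeatedly halves the search space by comparing with the middle element.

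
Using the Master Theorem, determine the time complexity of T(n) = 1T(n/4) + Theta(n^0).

Master Theorem for T(n) = 1T(n/4) + O(n^0):

a = 1, b = 4, c = 0
log_b(a) = log_4(1) = 0.0000

Case 2: c = 0 = log_4(1) = 0.0000
T(n) = O(n^0 log n) = O(log n)

For T(n) = 1T(n/4) + O(n^0): log_4(1) = 0.0000. This is Case 2 of the Master Theorem (c = log_b(a), equal work at all levels), giving O(log n).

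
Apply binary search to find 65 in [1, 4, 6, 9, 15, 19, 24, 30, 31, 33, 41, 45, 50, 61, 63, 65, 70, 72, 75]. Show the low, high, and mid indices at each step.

Binary search for 65 in [1, 4, 6, 9, 15, 19, 24, 30, 31, 33, 41, 45, 50, 61, 63, 65, 70, 72, 75]:

lo=0, hi=18, mid=9, arr[mid]=33 -> 33 < 65, search right half
lo=10, hi=18, mid=14, arr[mid]=63 -> 63 < 65, search right half
lo=15, hi=18, mid=16, arr[mid]=70 -> 70 > 65, search left half
lo=15, hi=15, mid=15, arr[mid]=65 -> Found target at index 15!

Binary search finds 65 at index 15 after 4 comparisons. The search repeatedly halves the search space by comparing with the middle element.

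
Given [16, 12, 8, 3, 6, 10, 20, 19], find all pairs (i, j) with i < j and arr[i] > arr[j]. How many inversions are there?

Finding inversions in [16, 12, 8, 3, 6, 10, 20, 19]:

(0, 1): arr[0]=16 > arr[1]=12
(0, 2): arr[0]=16 > arr[2]=8
(0, 3): arr[0]=16 > arr[3]=3
(0, 4): arr[0]=16 > arr[4]=6
(0, 5): arr[0]=16 > arr[5]=10
(1, 2): arr[1]=12 > arr[2]=8
(1, 3): arr[1]=12 > arr[3]=3
(1, 4): arr[1]=12 > arr[4]=6
(1, 5): arr[1]=12 > arr[5]=10
(2, 3): arr[2]=8 > arr[3]=3
(2, 4): arr[2]=8 > arr[4]=6
(6, 7): arr[6]=20 > arr[7]=19

Total inversions: 12

The array has 12 inversion(s): (0,1), (0,2), (0,3), (0,4), (0,5), (1,2), (1,3), (1,4), (1,5), (2,3), (2,4), (6,7). Each pair (i,j) satisfies i < j and arr[i] > arr[j].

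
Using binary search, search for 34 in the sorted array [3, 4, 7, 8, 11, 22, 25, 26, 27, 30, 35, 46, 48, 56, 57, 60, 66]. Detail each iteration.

Binary search for 34 in [3, 4, 7, 8, 11, 22, 25, 26, 27, 30, 35, 46, 48, 56, 57, 60, 66]:

lo=0, hi=16, mid=8, arr[mid]=27 -> 27 < 34, search right half
lo=9, hi=16, mid=12, arr[mid]=48 -> 48 > 34, search left half
lo=9, hi=11, mid=10, arr[mid]=35 -> 35 > 34, search left half
lo=9, hi=9, mid=9, arr[mid]=30 -> 30 < 34, search right half
lo=10 > hi=9, target 34 not found

Binary search determines that 34 is not in the array after 4 comparisons. The search space was exhausted without finding the target.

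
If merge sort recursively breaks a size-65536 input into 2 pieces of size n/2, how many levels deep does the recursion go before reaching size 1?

For divide and conquer with division factor 2:

Problem sizes at each level:
Level 0: 65536
Level 1: 32768
Level 2: 16384
Level 3: 8192
Level 4: 4096
Level 5: 2048
Level 6: 1024
Level 7: 512
Level 8: 256
Level 9: 128
Level 10: 64
Level 11: 32
Level 12: 16
Level 13: 8
Level 14: 4
Level 15: 2
Level 16: 1

The root is level 0 and the size-1 base case is level 16 (the tree spans levels 0 through 16, i.e. 17 levels counting the root), so the depth is the number of divisions: log_2(65536) = 16

The recursion tree depth is log_2(65536) = 16. At each level, the problem size is divided by 2, so it takes 16 divisions to reduce to a base case of size 1. The algorithm makes 2 recursive calls at each level.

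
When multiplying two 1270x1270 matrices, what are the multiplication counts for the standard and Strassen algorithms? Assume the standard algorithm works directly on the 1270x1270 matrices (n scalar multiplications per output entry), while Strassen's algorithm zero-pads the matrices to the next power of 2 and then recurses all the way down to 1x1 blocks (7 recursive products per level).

Matrix multiplication for 1270x1270 matrices:

Strassen's algorithm requires power-of-2 dimensions. Pad 1270x1270 to 2048x2048 (next power of 2).

Standard algorithm: 1270^3 = 2048383000 multiplications
Strassen's algorithm: 7^(log2(2048)) = 7^11 = 1977326743 multiplications
Savings: 2048383000 - 1977326743 = 71056257 multiplications

Standard: 2048383000 multiplications (1270^3). Strassen: 1977326743 multiplications (7^11, after padding to 2048x2048). Strassen reduces 8 recursive multiplications to 7 at each level.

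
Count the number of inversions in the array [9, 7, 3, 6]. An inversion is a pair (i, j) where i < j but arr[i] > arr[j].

Finding inversions in [9, 7, 3, 6]:

(0, 1): arr[0]=9 > arr[1]=7
(0, 2): arr[0]=9 > arr[2]=3
(0, 3): arr[0]=9 > arr[3]=6
(1, 2): arr[1]=7 > arr[2]=3
(1, 3): arr[1]=7 > arr[3]=6

Total inversions: 5

The array has 5 inversion(s): (0,1), (0,2), (0,3), (1,2), (1,3). Each pair (i,j) satisfies i < j and arr[i] > arr[j].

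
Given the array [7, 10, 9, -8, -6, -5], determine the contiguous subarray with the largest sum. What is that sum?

Using Kadane's algorithm on [7, 10, 9, -8, -6, -5]:

Scanning through the array:
Position 1 (value 10): max_ending_here = 17, max_so_far = 17
Position 2 (value 9): max_ending_here = 26, max_so_far = 26
Position 3 (value -8): max_ending_here = 18, max_so_far = 26
Position 4 (value -6): max_ending_here = 12, max_so_far = 26
Position 5 (value -5): max_ending_here = 7, max_so_far = 26

Maximum subarray: [7, 10, 9]
Maximum sum: 26

The maximum subarray is [7, 10, 9] with sum 26. This subarray runs from index 0 to index 2.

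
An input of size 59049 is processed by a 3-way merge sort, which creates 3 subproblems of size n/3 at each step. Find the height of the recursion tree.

For divide and conquer with division factor 3:

Problem sizes at each level:
Level 0: 59049
Level 1: 19683
Level 2: 6561
Level 3: 2187
Level 4: 729
Level 5: 243
Level 6: 81
Level 7: 27
Level 8: 9
Level 9: 3
Level 10: 1

The root is level 0 and the size-1 base case is level 10 (the tree spans levels 0 through 10, i.e. 11 levels counting the root), so the depth is the number of divisions: log_3(59049) = 10

The recursion tree depth is log_3(59049) = 10. At each level, the problem size is divided by 3, so it takes 10 divisions to reduce to a base case of size 1. The algorithm makes 3 recursive calls at each level.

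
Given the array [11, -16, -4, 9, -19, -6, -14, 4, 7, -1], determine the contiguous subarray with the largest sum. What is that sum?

Using Kadane's algorithm on [11, -16, -4, 9, -19, -6, -14, 4, 7, -1]:

Scanning through the array:
Position 1 (value -16): max_ending_here = -5, max_so_far = 11
Position 2 (value -4): max_ending_here = -4, max_so_far = 11
Position 3 (value 9): max_ending_here = 9, max_so_far = 11
Position 4 (value -19): max_ending_here = -10, max_so_far = 11
Position 5 (value -6): max_ending_here = -6, max_so_far = 11
Position 6 (value -14): max_ending_here = -14, max_so_far = 11
Position 7 (value 4): max_ending_here = 4, max_so_far = 11
Position 8 (value 7): max_ending_here = 11, max_so_far = 11
Position 9 (value -1): max_ending_here = 10, max_so_far = 11

Maximum subarray: [11]
Maximum sum: 11

The maximum subarray is [11] with sum 11. This subarray runs from index 0 to index 0.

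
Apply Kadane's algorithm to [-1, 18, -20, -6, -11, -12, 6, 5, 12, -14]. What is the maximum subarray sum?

Using Kadane's algorithm on [-1, 18, -20, -6, -11, -12, 6, 5, 12, -14]:

Scanning through the array:
Position 1 (value 18): max_ending_here = 18, max_so_far = 18
Position 2 (value -20): max_ending_here = -2, max_so_far = 18
Position 3 (value -6): max_ending_here = -6, max_so_far = 18
Position 4 (value -11): max_ending_here = -11, max_so_far = 18
Position 5 (value -12): max_ending_here = -12, max_so_far = 18
Position 6 (value 6): max_ending_here = 6, max_so_far = 18
Position 7 (value 5): max_ending_here = 11, max_so_far = 18
Position 8 (value 12): max_ending_here = 23, max_so_far = 23
Position 9 (value -14): max_ending_here = 9, max_so_far = 23

Maximum subarray: [6, 5, 12]
Maximum sum: 23

The maximum subarray is [6, 5, 12] with sum 23. This subarray runs from index 6 to index 8.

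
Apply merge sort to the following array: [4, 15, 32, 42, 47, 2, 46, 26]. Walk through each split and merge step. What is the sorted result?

Merge sort trace:

Split: [4, 15, 32, 42, 47, 2, 46, 26] -> [4, 15, 32, 42] and [47, 2, 46, 26]
  Split: [4, 15, 32, 42] -> [4, 15] and [32, 42]
    Split: [4, 15] -> [4] and [15]
    Merge: [4] + [15] -> [4, 15]
    Split: [32, 42] -> [32] and [42]
    Merge: [32] + [42] -> [32, 42]
  Merge: [4, 15] + [32, 42] -> [4, 15, 32, 42]
  Split: [47, 2, 46, 26] -> [47, 2] and [46, 26]
    Split: [47, 2] -> [47] and [2]
    Merge: [47] + [2] -> [2, 47]
    Split: [46, 26] -> [46] and [26]
    Merge: [46] + [26] -> [26, 46]
  Merge: [2, 47] + [26, 46] -> [2, 26, 46, 47]
Merge: [4, 15, 32, 42] + [2, 26, 46, 47] -> [2, 4, 15, 26, 32, 42, 46, 47]

Final sorted array: [2, 4, 15, 26, 32, 42, 46, 47]

The merge sort proceeds by recursively splitting the array and merging sorted halves.
After all merges, the sorted array is [2, 4, 15, 26, 32, 42, 46, 47].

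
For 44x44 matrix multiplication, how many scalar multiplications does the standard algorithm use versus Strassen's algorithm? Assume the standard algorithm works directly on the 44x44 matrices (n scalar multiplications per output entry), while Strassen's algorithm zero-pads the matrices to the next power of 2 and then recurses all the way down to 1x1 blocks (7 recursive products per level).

Matrix multiplication for 44x44 matrices:

Strassen's algorithm requires power-of-2 dimensions. Pad 44x44 to 64x64 (next power of 2).

Standard algorithm: 44^3 = 85184 multiplications
Strassen's algorithm: 7^(log2(64)) = 7^6 = 117649 multiplications
Difference: 85184 - 117649 = -32465 (Strassen uses MORE here due to padding overhead — for small or just-over-power-of-2 n, padding can outweigh the per-level savings)

Standard: 85184 multiplications (44^3). Strassen: 117649 multiplications (7^6, after padding to 64x64). Strassen reduces 8 recursive multiplications to 7 at each level.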